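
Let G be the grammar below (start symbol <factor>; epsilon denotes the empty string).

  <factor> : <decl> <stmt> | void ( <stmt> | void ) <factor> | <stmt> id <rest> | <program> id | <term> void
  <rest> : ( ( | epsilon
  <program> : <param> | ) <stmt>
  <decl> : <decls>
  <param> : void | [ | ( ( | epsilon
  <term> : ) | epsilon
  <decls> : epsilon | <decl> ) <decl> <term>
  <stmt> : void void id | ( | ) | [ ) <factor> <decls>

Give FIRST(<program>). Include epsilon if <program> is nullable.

{ (, ), [, void, epsilon }

From <program> : <param>: add FIRST(<param>) = { (, [, void, epsilon } (including epsilon since <param> is nullable).
<program> : ) <stmt> contributes {)}.
Union: FIRST(<program>) = { (, ), [, void, epsilon }.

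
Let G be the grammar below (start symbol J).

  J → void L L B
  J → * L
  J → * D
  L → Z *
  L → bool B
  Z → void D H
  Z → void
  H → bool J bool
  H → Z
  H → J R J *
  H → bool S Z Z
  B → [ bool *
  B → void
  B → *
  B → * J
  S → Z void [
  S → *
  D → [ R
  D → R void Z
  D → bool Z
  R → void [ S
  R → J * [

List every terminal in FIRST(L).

{ bool, void }

From L → Z *: add FIRST(Z) = { void }.
L → bool B contributes {bool}.
Union: FIRST(L) = { bool, void }.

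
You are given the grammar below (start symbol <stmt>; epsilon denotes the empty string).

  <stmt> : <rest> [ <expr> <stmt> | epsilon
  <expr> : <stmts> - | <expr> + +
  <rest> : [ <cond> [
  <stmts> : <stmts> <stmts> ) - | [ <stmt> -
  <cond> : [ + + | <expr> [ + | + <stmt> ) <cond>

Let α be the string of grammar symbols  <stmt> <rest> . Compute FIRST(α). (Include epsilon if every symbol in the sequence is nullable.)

Add FIRST(<stmt>)\{epsilon} = { [ }; <stmt> is nullable, continue.
Add FIRST(<rest>) = { [ }; <rest> is not nullable, stop.

{ [ }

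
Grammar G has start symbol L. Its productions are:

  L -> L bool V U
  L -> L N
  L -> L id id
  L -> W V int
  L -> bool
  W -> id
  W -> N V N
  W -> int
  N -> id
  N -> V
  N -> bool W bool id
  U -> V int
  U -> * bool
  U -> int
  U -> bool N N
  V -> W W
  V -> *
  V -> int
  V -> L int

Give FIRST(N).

N -> id contributes {id}.
From N -> V: add FIRST(V) = { *, bool, id, int }.
N -> bool W bool id contributes {bool}.
Union: FIRST(N) = { *, bool, id, int }.

{ *, bool, id, int }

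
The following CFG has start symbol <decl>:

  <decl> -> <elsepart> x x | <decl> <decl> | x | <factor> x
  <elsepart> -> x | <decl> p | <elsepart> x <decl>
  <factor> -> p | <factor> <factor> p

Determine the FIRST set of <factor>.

<factor> -> p contributes {p}.
From <factor> -> <factor> <factor> p: add FIRST(<factor>) = { p }.
Union: FIRST(<factor>) = { p }.

{ p }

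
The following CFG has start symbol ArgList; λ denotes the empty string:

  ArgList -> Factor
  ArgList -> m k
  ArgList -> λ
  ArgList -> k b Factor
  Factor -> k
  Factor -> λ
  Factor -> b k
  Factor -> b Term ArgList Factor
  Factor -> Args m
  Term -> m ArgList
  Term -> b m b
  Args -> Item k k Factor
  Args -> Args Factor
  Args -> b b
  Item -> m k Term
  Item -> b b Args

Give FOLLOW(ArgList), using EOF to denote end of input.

ArgList is the start symbol, so EOF ∈ FOLLOW(ArgList).
In Factor -> b Term ArgList Factor: add FIRST(Factor)\{λ} = { b, k, m }.
  Since Factor is nullable, also add FOLLOW(Factor) = { EOF, b, k, m }.
In Term -> m ArgList: ArgList is at the end, add FOLLOW(Term) = { EOF, b, k, m }.
Union: FOLLOW(ArgList) = { EOF, b, k, m }.

{ EOF, b, k, m }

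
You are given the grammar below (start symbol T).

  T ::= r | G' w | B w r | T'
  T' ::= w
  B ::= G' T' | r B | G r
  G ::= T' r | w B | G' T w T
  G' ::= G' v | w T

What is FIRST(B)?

From B ::= G' T': add FIRST(G') = { w }.
B ::= r B contributes {r}.
From B ::= G r: add FIRST(G) = { w }.
Union: FIRST(B) = { r, w }.

{ r, w }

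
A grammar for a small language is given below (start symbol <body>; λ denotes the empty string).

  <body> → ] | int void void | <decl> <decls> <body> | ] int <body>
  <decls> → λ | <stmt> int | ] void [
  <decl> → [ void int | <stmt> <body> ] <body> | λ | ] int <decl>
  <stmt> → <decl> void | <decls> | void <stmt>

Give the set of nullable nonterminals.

Directly nullable (have an λ-production): <decls>, <decl>.
<stmt> → <decls> with every symbol nullable, so <stmt> is nullable.
No other nonterminal has a production whose RHS symbols are all nullable.

{ <decl>, <decls>, <stmt> }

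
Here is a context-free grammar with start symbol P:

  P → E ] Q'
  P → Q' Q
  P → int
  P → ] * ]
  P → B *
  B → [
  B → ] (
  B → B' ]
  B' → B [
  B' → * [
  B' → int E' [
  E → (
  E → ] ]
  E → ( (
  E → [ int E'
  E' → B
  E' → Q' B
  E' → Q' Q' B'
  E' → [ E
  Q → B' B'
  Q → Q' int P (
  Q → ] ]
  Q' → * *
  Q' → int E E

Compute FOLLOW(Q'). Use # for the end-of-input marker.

In P → E ] Q': Q' is at the end, add FOLLOW(P) = { #, ( }.
In P → Q' Q: add FIRST(Q) = { *, [, ], int }.
In E' → Q' B: add FIRST(B) = { *, [, ], int }.
In E' → Q' Q' B': add FIRST(Q' B') = { *, int }.
In E' → Q' Q' B': add FIRST(B') = { *, [, ], int }.
In Q → Q' int P (: add FIRST(int P () = { int }.
Union: FOLLOW(Q') = { #, (, *, [, ], int }.

{ #, (, *, [, ], int }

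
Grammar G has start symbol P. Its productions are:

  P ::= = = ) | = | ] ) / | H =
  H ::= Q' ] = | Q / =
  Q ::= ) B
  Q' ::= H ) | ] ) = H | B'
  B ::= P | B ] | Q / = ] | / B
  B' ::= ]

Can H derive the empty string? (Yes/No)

No nonterminal in this grammar is nullable.
No production of H has an RHS whose symbols are all nullable, so H is not nullable.

No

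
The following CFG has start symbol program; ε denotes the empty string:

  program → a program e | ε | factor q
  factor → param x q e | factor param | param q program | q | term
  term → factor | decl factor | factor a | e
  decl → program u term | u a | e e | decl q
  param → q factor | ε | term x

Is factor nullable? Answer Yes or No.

No

Nullable nonterminals: param, program.
No production of factor has an RHS whose symbols are all nullable, so factor is not nullable.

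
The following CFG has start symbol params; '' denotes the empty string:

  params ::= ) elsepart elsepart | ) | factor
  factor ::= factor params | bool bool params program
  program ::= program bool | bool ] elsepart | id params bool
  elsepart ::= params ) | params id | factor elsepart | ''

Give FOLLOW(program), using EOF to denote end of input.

{ EOF, ), bool, id }

In factor ::= bool bool params program: program is at the end, add FOLLOW(factor) = { EOF, ), bool, id }.
In program ::= program bool: add FIRST(bool) = { bool }.
Union: FOLLOW(program) = { EOF, ), bool, id }.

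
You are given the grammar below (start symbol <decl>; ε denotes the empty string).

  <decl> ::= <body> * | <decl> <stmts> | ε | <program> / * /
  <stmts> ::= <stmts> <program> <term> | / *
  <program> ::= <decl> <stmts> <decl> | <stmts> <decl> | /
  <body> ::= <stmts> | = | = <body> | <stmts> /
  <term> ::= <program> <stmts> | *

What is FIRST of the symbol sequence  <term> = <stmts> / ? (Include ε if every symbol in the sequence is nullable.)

Add FIRST(<term>) = { *, /, = }; <term> is not nullable, stop.

{ *, /, = }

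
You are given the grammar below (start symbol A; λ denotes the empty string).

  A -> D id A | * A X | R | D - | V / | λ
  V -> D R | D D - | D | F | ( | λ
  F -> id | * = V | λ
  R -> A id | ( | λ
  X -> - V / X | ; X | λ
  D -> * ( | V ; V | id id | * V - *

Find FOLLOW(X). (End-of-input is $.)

In A -> * A X: X is at the end, add FOLLOW(A) = { $, -, ;, id }.
In X -> - V / X: X is at the end, add FOLLOW(X) = { $, -, ;, id }.
In X -> ; X: X is at the end, add FOLLOW(X) = { $, -, ;, id }.
Union: FOLLOW(X) = { $, -, ;, id }.

{ $, -, ;, id }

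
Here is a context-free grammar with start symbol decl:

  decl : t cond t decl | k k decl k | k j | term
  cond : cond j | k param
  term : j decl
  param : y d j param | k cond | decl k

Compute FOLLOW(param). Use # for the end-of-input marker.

{ j, t }

In cond : k param: param is at the end, add FOLLOW(cond) = { j, t }.
In param : y d j param: param is at the end, add FOLLOW(param) = { j, t }.
Union: FOLLOW(param) = { j, t }.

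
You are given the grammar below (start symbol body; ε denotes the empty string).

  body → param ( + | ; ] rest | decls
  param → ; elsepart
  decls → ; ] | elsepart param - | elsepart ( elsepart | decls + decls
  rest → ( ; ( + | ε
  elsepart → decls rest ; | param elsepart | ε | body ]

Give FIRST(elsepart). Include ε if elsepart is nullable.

From elsepart → decls rest ;: add FIRST(decls) = { (, ; }.
From elsepart → param elsepart: add FIRST(param) = { ; }.
elsepart → ε contributes ε.
From elsepart → body ]: add FIRST(body) = { (, ; }.
Union: FIRST(elsepart) = { (, ;, ε }.

{ (, ;, ε }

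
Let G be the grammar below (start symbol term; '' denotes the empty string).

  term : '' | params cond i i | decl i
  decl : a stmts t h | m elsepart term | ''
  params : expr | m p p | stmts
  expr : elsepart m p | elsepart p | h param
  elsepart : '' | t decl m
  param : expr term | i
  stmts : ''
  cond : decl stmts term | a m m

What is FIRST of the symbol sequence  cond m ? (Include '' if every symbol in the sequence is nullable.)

Add FIRST(cond)\{''} = { a, h, i, m, p, t }; cond is nullable, continue.
m is a terminal; add {m} and stop.

{ a, h, i, m, p, t }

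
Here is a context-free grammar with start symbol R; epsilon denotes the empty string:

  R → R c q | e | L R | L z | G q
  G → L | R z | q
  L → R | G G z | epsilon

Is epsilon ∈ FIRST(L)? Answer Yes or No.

Yes

L has an epsilon-production, so L ⇒ epsilon.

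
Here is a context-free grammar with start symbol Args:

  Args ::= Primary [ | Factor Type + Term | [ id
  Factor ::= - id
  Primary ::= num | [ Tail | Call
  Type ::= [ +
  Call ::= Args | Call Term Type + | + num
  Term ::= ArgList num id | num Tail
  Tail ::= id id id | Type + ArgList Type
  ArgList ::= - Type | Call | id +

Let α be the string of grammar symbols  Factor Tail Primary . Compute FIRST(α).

Add FIRST(Factor) = { - }; Factor is not nullable, stop.

{ - }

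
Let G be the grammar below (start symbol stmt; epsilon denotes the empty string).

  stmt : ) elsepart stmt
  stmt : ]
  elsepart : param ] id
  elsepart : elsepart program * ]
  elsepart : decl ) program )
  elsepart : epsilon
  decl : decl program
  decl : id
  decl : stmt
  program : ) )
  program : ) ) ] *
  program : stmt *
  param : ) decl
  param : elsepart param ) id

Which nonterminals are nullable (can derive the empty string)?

{ elsepart }

Directly nullable (have an epsilon-production): elsepart.
No other nonterminal has a production whose RHS symbols are all nullable.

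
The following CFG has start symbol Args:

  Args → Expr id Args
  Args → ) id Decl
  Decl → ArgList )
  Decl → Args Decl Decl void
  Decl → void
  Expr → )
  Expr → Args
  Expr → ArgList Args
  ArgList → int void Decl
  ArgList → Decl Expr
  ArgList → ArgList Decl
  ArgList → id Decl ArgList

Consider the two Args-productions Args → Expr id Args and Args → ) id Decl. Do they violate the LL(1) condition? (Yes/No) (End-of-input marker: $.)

FIRST(Expr id Args) = { ), id, int, void } and FIRST() id Decl) = { ) }.
Both contain ), so the two alternatives are not disjoint — LL(1) conflict.

Yes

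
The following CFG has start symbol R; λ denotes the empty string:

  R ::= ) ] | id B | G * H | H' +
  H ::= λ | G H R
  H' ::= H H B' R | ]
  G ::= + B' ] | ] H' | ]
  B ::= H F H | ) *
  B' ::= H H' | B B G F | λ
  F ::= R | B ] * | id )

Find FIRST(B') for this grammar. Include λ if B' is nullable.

From B' ::= H H': H nullable, take FIRST(H) ∪ FIRST(H') = { ), +, ], id }.
From B' ::= B B G F: add FIRST(B) = { ), +, ], id }.
B' ::= λ contributes λ.
Union: FIRST(B') = { ), +, ], id, λ }.

{ ), +, ], id, λ }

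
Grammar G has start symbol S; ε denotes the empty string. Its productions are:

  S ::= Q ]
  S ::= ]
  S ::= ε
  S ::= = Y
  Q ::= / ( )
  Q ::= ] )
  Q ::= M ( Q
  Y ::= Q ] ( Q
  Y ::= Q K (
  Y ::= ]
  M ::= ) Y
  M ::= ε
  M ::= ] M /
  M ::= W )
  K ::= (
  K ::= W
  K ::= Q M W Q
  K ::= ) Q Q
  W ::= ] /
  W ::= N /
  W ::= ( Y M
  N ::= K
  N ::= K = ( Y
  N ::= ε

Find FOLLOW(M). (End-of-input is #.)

{ (, ), /, =, ] }

In Q ::= M ( Q: add FIRST(( Q) = { ( }.
In M ::= ] M /: add FIRST(/) = { / }.
In K ::= Q M W Q: add FIRST(W Q) = { (, ), /, ] }.
In W ::= ( Y M: M is at the end, add FOLLOW(W) = { (, ), /, =, ] }.
Union: FOLLOW(M) = { (, ), /, =, ] }.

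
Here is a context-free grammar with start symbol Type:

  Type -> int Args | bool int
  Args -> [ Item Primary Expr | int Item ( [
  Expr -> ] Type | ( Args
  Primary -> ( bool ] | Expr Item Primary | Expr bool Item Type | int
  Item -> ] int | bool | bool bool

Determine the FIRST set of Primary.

{ (, ], int }

Primary -> ( bool ] contributes {(}.
From Primary -> Expr Item Primary: add FIRST(Expr) = { (, ] }.
From Primary -> Expr bool Item Type: add FIRST(Expr) = { (, ] }.
Primary -> int contributes {int}.
Union: FIRST(Primary) = { (, ], int }.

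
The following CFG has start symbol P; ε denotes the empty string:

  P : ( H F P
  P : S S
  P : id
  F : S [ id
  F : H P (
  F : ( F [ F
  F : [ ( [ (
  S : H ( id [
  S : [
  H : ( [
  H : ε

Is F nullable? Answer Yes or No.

Nullable nonterminals: H.
No production of F has an RHS whose symbols are all nullable, so F is not nullable.

No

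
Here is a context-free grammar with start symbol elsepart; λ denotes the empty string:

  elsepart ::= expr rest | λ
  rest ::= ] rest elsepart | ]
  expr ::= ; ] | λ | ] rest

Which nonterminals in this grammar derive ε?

{ elsepart, expr }

Directly nullable (have an λ-production): elsepart, expr.
No other nonterminal has a production whose RHS symbols are all nullable.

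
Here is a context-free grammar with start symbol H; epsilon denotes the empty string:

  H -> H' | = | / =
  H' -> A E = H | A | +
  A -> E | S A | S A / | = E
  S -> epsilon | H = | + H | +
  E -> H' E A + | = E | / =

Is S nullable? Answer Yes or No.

S has an epsilon-production, so S ⇒ epsilon.

Yes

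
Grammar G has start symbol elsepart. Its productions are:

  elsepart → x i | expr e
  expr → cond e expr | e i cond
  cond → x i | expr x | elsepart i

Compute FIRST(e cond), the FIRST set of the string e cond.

{ e }

e is a terminal; add {e} and stop.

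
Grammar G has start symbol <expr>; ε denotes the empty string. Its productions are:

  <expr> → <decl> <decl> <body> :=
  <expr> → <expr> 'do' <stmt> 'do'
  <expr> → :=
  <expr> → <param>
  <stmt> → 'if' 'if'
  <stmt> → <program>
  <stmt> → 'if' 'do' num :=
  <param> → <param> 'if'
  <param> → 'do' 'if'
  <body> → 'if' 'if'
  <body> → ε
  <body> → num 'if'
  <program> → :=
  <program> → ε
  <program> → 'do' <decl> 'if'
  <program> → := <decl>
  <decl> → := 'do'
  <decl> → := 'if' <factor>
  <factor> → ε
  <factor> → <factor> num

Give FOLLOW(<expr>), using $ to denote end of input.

{ $, 'do' }

<expr> is the start symbol, so $ ∈ FOLLOW(<expr>).
In <expr> → <expr> 'do' <stmt> 'do': add FIRST('do' <stmt> 'do') = { 'do' }.
Union: FOLLOW(<expr>) = { $, 'do' }.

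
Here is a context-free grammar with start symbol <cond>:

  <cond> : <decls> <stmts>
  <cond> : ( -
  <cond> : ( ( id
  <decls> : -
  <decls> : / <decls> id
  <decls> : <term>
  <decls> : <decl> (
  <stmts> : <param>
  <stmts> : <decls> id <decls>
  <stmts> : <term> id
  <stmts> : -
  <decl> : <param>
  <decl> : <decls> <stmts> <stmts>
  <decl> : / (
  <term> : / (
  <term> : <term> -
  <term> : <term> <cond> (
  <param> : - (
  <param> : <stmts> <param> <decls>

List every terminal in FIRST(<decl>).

From <decl> : <param>: add FIRST(<param>) = { -, / }.
From <decl> : <decls> <stmts> <stmts>: add FIRST(<decls>) = { -, / }.
<decl> : / ( contributes {/}.
Union: FIRST(<decl>) = { -, / }.

{ -, / }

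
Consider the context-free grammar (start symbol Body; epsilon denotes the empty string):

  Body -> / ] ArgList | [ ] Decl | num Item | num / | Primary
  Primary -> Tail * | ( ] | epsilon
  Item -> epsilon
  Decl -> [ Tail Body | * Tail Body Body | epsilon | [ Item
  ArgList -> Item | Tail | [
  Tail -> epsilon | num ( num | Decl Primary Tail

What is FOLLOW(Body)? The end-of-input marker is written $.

Body is the start symbol, so $ ∈ FOLLOW(Body).
In Decl -> [ Tail Body: Body is at the end, add FOLLOW(Decl) = { $, (, *, /, [, num }.
In Decl -> * Tail Body Body: add FIRST(Body)\{epsilon} = { (, *, /, [, num }.
  Since Body is nullable, also add FOLLOW(Decl) = { $, (, *, /, [, num }.
In Decl -> * Tail Body Body: Body is at the end, add FOLLOW(Decl) = { $, (, *, /, [, num }.
Union: FOLLOW(Body) = { $, (, *, /, [, num }.

{ $, (, *, /, [, num }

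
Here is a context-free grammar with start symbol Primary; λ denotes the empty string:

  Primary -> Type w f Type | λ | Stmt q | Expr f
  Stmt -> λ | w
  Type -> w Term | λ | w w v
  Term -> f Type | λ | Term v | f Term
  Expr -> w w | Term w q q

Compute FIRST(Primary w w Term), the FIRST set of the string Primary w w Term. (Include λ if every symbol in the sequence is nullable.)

{ f, q, v, w }

Add FIRST(Primary)\{λ} = { f, q, v, w }; Primary is nullable, continue.
w is a terminal; add {w} and stop.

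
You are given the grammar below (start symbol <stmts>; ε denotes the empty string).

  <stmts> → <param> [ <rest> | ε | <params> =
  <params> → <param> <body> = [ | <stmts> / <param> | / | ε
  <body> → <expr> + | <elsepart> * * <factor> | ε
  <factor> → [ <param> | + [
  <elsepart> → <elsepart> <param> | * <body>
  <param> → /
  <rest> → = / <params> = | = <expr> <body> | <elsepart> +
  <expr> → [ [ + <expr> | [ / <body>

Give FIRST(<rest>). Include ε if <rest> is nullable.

{ *, = }

<rest> → = / <params> = contributes {=}.
<rest> → = <expr> <body> contributes {=}.
From <rest> → <elsepart> +: add FIRST(<elsepart>) = { * }.
Union: FIRST(<rest>) = { *, = }.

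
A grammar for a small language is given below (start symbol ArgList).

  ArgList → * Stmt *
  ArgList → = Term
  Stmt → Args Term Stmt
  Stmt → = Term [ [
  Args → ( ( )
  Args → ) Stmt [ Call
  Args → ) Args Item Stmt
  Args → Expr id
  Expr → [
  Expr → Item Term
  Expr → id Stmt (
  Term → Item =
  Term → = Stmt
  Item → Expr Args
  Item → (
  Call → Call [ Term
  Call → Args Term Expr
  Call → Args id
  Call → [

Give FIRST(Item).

From Item → Expr Args: add FIRST(Expr) = { (, [, id }.
Item → ( contributes {(}.
Union: FIRST(Item) = { (, [, id }.

{ (, [, id }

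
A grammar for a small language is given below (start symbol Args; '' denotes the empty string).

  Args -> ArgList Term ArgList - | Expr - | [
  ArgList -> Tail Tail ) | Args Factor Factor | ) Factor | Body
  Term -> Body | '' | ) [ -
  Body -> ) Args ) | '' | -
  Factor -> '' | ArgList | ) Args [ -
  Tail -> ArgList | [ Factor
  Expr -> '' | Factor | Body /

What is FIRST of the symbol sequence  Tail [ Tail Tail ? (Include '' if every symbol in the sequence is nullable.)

Add FIRST(Tail)\{''} = { ), -, /, [ }; Tail is nullable, continue.
[ is a terminal; add {[} and stop.

{ ), -, /, [ }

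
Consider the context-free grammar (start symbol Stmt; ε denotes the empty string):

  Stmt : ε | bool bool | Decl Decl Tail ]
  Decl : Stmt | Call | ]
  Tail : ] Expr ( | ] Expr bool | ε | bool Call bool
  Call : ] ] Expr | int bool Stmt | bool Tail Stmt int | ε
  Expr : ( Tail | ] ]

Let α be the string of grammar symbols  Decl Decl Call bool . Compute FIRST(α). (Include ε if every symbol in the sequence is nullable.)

{ ], bool, int }

Add FIRST(Decl)\{ε} = { ], bool, int }; Decl is nullable, continue.
Add FIRST(Decl)\{ε} = { ], bool, int }; Decl is nullable, continue.
Add FIRST(Call)\{ε} = { ], bool, int }; Call is nullable, continue.
bool is a terminal; add {bool} and stop.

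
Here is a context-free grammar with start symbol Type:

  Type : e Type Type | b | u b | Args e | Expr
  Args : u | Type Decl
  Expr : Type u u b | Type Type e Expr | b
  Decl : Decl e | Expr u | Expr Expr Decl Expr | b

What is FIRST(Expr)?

{ b, e, u }

From Expr : Type u u b: add FIRST(Type) = { b, e, u }.
From Expr : Type Type e Expr: add FIRST(Type) = { b, e, u }.
Expr : b contributes {b}.
Union: FIRST(Expr) = { b, e, u }.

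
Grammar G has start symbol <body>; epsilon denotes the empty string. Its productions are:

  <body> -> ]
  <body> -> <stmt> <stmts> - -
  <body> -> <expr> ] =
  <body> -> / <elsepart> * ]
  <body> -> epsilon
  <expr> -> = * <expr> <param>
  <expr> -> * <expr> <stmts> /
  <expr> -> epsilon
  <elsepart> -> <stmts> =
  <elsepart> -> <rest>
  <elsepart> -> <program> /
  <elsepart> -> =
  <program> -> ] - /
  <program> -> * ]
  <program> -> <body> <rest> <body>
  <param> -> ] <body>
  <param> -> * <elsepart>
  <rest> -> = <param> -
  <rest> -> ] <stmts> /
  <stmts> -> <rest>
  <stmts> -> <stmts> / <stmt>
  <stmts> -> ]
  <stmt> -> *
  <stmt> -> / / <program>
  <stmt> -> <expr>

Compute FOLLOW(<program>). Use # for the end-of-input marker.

{ -, /, =, ] }

In <elsepart> -> <program> /: add FIRST(/) = { / }.
In <stmt> -> / / <program>: <program> is at the end, add FOLLOW(<stmt>) = { -, /, =, ] }.
Union: FOLLOW(<program>) = { -, /, =, ] }.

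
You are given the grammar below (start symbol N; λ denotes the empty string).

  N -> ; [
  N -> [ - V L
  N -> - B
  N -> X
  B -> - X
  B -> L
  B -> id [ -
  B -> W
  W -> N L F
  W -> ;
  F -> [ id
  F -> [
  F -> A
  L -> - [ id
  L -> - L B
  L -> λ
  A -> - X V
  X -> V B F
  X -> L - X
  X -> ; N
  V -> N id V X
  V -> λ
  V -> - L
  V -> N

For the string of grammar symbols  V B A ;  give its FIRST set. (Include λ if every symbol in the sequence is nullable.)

{ -, ;, [, id }

Add FIRST(V)\{λ} = { -, ;, [, id }; V is nullable, continue.
Add FIRST(B)\{λ} = { -, ;, [, id }; B is nullable, continue.
Add FIRST(A) = { - }; A is not nullable, stop.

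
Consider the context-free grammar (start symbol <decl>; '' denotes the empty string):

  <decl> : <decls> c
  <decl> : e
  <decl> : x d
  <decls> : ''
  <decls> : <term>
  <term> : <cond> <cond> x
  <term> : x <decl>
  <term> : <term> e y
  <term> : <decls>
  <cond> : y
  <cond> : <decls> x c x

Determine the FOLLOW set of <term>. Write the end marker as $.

{ c, e, x }

In <decls> : <term>: <term> is at the end, add FOLLOW(<decls>) = { c, e, x }.
In <term> : <term> e y: add FIRST(e y) = { e }.
Union: FOLLOW(<term>) = { c, e, x }.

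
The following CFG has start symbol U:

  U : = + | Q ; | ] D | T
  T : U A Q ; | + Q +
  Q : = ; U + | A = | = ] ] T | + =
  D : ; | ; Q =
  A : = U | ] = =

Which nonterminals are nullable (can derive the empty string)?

No nonterminal has an empty production or an RHS whose symbols are all nullable.

{ } (none)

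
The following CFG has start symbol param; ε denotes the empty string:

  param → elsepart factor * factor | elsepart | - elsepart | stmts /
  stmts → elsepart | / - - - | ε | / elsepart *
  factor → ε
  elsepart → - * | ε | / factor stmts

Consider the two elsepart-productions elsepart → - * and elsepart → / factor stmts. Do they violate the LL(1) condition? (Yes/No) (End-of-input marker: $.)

FIRST(- *) = { - } and FIRST(/ factor stmts) = { / }.
The FIRST sets are disjoint and neither alternative is nullable — no conflict.

No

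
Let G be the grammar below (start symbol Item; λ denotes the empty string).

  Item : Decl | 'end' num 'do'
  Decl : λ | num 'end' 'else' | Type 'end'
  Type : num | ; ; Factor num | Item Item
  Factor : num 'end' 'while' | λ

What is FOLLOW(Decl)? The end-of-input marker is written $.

{ $, 'end', ;, num }

In Item : Decl: Decl is at the end, add FOLLOW(Item) = { $, 'end', ;, num }.
Union: FOLLOW(Decl) = { $, 'end', ;, num }.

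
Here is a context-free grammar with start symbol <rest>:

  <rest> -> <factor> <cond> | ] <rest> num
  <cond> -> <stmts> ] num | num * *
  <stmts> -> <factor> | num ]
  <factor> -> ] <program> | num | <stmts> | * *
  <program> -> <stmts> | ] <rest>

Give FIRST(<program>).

From <program> -> <stmts>: add FIRST(<stmts>) = { *, ], num }.
<program> -> ] <rest> contributes {]}.
Union: FIRST(<program>) = { *, ], num }.

{ *, ], num }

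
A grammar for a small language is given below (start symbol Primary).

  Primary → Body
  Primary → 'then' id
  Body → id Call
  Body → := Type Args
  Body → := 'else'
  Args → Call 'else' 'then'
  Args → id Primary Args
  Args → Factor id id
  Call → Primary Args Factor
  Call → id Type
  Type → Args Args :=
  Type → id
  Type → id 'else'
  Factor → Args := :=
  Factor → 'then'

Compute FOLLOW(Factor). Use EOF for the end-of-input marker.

In Args → Factor id id: add FIRST(id id) = { id }.
In Call → Primary Args Factor: Factor is at the end, add FOLLOW(Call) = { EOF, 'else', 'then', :=, id }.
Union: FOLLOW(Factor) = { EOF, 'else', 'then', :=, id }.

{ EOF, 'else', 'then', :=, id }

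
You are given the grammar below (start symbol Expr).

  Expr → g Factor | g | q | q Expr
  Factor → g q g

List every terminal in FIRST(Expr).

Expr → g Factor contributes {g}.
Expr → g contributes {g}.
Expr → q contributes {q}.
Expr → q Expr contributes {q}.
Union: FIRST(Expr) = { g, q }.

{ g, q }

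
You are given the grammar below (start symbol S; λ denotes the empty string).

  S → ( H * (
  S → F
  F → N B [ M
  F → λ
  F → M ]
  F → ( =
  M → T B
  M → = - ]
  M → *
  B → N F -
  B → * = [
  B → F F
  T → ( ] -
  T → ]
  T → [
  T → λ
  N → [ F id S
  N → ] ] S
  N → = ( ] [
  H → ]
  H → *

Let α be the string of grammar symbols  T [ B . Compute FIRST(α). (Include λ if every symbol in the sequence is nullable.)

{ (, [, ] }

Add FIRST(T)\{λ} = { (, [, ] }; T is nullable, continue.
[ is a terminal; add {[} and stop.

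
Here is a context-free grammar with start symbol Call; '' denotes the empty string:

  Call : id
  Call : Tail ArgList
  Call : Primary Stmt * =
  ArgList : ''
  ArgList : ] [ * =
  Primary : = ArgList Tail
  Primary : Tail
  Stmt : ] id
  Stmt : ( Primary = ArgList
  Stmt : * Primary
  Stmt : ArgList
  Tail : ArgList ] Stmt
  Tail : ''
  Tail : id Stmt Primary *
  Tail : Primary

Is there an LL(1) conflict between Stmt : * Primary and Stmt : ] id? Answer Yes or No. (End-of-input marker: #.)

FIRST(* Primary) = { * } and FIRST(] id) = { ] }.
The FIRST sets are disjoint and neither alternative is nullable — no conflict.

No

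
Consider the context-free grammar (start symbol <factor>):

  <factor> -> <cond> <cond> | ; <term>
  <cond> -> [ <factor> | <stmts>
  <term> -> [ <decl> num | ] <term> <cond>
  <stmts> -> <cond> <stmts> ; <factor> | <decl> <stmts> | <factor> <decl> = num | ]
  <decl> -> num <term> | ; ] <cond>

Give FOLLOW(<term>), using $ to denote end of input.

{ $, ;, =, [, ], num }

In <factor> -> ; <term>: <term> is at the end, add FOLLOW(<factor>) = { $, ;, =, [, ], num }.
In <term> -> ] <term> <cond>: add FIRST(<cond>) = { ;, [, ], num }.
In <decl> -> num <term>: <term> is at the end, add FOLLOW(<decl>) = { ;, =, [, ], num }.
Union: FOLLOW(<term>) = { $, ;, =, [, ], num }.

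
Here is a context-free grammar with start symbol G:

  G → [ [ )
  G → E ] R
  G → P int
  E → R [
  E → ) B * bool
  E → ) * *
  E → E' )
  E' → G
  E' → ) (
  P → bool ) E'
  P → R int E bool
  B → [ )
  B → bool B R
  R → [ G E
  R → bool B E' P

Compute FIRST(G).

{ ), [, bool }

G → [ [ ) contributes {[}.
From G → E ] R: add FIRST(E) = { ), [, bool }.
From G → P int: add FIRST(P) = { [, bool }.
Union: FIRST(G) = { ), [, bool }.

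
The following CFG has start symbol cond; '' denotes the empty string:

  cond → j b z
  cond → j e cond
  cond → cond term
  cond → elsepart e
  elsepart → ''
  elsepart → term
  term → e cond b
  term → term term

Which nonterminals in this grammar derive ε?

Directly nullable (have an ''-production): elsepart.
No other nonterminal has a production whose RHS symbols are all nullable.

{ elsepart }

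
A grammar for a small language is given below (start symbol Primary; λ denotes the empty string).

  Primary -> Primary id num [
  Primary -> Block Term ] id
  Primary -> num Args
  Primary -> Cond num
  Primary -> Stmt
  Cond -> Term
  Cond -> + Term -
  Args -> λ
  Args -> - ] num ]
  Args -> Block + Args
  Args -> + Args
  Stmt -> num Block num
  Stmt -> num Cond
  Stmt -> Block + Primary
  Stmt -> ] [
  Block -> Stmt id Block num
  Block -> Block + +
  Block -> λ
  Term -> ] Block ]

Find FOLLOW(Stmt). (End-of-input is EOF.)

{ EOF, id }

In Primary -> Stmt: Stmt is at the end, add FOLLOW(Primary) = { EOF, id }.
In Block -> Stmt id Block num: add FIRST(id Block num) = { id }.
Union: FOLLOW(Stmt) = { EOF, id }.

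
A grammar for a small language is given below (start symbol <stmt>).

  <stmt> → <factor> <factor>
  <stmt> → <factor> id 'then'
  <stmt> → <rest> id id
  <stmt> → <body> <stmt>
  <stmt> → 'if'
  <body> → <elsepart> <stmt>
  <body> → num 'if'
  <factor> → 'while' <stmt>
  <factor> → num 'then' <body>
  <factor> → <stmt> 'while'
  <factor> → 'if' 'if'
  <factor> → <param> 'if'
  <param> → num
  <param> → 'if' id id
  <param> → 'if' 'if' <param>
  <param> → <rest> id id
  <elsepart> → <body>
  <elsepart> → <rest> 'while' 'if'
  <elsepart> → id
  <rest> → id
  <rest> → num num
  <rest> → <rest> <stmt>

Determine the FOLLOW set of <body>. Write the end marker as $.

{ $, 'if', 'while', id, num }

In <stmt> → <body> <stmt>: add FIRST(<stmt>) = { 'if', 'while', id, num }.
In <factor> → num 'then' <body>: <body> is at the end, add FOLLOW(<factor>) = { $, 'if', 'while', id, num }.
In <elsepart> → <body>: <body> is at the end, add FOLLOW(<elsepart>) = { 'if', 'while', id, num }.
Union: FOLLOW(<body>) = { $, 'if', 'while', id, num }.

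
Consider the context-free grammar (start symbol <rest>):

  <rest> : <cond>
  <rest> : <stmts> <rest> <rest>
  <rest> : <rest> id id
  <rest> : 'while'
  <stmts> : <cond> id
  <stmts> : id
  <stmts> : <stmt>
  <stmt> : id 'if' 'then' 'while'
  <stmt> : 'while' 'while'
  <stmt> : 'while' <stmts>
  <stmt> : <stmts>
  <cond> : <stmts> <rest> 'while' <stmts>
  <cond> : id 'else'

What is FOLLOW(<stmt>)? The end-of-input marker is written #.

In <stmts> : <stmt>: <stmt> is at the end, add FOLLOW(<stmts>) = { #, 'while', id }.
Union: FOLLOW(<stmt>) = { #, 'while', id }.

{ #, 'while', id }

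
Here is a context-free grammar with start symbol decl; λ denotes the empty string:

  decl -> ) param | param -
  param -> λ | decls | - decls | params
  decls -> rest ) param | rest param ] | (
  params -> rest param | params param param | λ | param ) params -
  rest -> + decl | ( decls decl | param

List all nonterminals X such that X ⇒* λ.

Directly nullable (have an λ-production): param, params.
rest -> param with every symbol nullable, so rest is nullable.
No other nonterminal has a production whose RHS symbols are all nullable.

{ param, params, rest }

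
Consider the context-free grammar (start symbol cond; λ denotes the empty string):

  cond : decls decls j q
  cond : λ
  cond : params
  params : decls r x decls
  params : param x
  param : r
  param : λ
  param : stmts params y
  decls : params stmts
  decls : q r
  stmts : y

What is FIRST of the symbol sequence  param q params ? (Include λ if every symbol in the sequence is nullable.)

{ q, r, y }

Add FIRST(param)\{λ} = { r, y }; param is nullable, continue.
q is a terminal; add {q} and stop.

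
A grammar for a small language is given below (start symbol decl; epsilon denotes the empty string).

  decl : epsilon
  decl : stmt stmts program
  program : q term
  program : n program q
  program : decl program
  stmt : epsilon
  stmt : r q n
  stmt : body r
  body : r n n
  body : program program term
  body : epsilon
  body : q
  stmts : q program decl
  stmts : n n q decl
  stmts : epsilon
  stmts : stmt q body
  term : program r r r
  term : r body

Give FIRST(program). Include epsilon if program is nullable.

program : q term contributes {q}.
program : n program q contributes {n}.
From program : decl program: decl nullable, take FIRST(decl) ∪ FIRST(program) = { n, q, r }.
Union: FIRST(program) = { n, q, r }.

{ n, q, r }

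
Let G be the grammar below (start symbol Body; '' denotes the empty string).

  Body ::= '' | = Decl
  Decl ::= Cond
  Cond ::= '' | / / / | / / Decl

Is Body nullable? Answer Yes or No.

Body has an ''-production, so Body ⇒ ''.

Yes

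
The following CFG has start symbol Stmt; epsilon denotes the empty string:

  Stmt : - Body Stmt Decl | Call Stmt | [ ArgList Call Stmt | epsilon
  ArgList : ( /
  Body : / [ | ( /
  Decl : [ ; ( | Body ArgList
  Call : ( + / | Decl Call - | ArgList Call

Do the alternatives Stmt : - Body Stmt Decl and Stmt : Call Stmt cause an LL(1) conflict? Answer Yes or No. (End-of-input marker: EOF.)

FIRST(- Body Stmt Decl) = { - } and FIRST(Call Stmt) = { (, /, [ }.
The FIRST sets are disjoint and neither alternative is nullable — no conflict.

No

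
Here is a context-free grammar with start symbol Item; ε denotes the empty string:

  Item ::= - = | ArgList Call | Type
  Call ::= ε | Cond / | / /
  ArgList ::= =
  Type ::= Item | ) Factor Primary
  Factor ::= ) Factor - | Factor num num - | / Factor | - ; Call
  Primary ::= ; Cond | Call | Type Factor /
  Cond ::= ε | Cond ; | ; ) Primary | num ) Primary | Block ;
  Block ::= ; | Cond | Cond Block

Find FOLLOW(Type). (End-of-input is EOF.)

{ EOF, ), -, / }

In Item ::= Type: Type is at the end, add FOLLOW(Item) = { EOF, ), -, / }.
In Primary ::= Type Factor /: add FIRST(Factor /) = { ), -, / }.
Union: FOLLOW(Type) = { EOF, ), -, / }.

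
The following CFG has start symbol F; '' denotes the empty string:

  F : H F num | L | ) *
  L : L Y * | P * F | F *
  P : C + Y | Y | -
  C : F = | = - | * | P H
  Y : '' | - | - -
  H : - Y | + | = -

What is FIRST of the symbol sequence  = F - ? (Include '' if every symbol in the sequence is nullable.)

= is a terminal; add {=} and stop.

{ = }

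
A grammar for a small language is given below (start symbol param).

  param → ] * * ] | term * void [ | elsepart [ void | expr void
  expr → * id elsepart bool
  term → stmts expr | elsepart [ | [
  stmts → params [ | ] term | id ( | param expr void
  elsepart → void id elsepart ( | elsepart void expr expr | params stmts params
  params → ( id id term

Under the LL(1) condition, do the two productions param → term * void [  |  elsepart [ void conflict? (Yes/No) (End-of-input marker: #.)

FIRST(term * void [) = { (, *, [, ], id, void } and FIRST(elsepart [ void) = { (, void }.
Both contain (, so the two alternatives are not disjoint — LL(1) conflict.

Yes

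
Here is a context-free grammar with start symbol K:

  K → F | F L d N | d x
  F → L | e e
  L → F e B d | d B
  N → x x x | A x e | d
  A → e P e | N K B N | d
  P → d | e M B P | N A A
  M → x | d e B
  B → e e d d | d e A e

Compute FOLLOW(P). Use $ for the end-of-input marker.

In A → e P e: add FIRST(e) = { e }.
In P → e M B P: P is at the end, add FOLLOW(P) = { e }.
Union: FOLLOW(P) = { e }.

{ e }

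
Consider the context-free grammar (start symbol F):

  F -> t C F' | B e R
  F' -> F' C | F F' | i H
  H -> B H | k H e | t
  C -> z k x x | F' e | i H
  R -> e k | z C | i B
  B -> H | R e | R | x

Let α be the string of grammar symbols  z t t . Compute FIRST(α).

{ z }

z is a terminal; add {z} and stop.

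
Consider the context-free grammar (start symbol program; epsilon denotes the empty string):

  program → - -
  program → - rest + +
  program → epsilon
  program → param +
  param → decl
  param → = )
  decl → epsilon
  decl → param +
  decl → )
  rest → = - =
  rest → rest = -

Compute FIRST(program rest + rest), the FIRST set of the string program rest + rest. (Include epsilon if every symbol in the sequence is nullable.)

{ ), +, -, = }

Add FIRST(program)\{epsilon} = { ), +, -, = }; program is nullable, continue.
Add FIRST(rest) = { = }; rest is not nullable, stop.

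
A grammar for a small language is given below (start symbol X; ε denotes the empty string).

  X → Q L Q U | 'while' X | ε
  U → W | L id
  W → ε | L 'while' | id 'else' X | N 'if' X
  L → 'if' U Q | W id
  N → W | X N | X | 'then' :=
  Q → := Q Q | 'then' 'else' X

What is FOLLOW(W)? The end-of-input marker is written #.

In U → W: W is at the end, add FOLLOW(U) = { #, 'if', 'then', 'while', :=, id }.
In L → W id: add FIRST(id) = { id }.
In N → W: W is at the end, add FOLLOW(N) = { 'if' }.
Union: FOLLOW(W) = { #, 'if', 'then', 'while', :=, id }.

{ #, 'if', 'then', 'while', :=, id }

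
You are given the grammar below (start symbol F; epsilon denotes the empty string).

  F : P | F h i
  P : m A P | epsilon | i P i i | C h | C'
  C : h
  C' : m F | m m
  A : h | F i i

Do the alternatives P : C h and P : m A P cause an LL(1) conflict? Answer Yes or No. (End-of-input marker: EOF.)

FIRST(C h) = { h } and FIRST(m A P) = { m }.
The FIRST sets are disjoint and neither alternative is nullable — no conflict.

No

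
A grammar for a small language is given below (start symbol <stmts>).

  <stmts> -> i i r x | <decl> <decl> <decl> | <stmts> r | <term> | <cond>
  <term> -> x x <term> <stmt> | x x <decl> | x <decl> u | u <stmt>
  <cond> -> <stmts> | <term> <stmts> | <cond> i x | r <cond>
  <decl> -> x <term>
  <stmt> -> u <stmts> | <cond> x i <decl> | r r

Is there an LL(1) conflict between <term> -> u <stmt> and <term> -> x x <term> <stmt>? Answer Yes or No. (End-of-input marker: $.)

FIRST(u <stmt>) = { u } and FIRST(x x <term> <stmt>) = { x }.
The FIRST sets are disjoint and neither alternative is nullable — no conflict.

No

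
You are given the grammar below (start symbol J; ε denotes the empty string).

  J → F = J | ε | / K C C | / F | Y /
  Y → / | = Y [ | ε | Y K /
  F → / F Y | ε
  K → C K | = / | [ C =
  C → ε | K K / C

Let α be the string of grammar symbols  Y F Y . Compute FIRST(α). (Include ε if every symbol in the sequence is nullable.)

Add FIRST(Y)\{ε} = { /, =, [ }; Y is nullable, continue.
Add FIRST(F)\{ε} = { / }; F is nullable, continue.
Add FIRST(Y)\{ε} = { /, =, [ }; Y is nullable, continue.
Every symbol is nullable, so include ε.

{ /, =, [, ε }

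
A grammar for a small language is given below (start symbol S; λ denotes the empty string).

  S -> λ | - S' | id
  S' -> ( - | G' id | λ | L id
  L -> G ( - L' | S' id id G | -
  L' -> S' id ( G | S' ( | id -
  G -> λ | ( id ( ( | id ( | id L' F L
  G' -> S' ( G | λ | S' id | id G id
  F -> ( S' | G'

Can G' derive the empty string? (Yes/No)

Yes

G' has an λ-production, so G' ⇒ λ.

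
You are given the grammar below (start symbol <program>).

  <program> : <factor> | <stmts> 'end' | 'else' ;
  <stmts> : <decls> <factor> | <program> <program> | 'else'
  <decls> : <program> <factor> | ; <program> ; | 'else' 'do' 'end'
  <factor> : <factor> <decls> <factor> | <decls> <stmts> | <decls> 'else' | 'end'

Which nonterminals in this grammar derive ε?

No nonterminal has an empty production or an RHS whose symbols are all nullable.

{ } (none)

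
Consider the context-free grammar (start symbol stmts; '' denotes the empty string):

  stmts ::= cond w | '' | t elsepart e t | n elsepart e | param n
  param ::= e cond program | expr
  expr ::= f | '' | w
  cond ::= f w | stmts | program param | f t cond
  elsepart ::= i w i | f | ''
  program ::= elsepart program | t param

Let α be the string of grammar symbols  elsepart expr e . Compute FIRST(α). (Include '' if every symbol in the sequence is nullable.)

{ e, f, i, w }

Add FIRST(elsepart)\{''} = { f, i }; elsepart is nullable, continue.
Add FIRST(expr)\{''} = { f, w }; expr is nullable, continue.
e is a terminal; add {e} and stop.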